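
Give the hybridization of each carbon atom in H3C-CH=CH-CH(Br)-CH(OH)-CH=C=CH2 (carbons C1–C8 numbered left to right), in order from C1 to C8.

C1 carries 4 σ bonds, giving a steric number of 4, so it is sp3.
C2 carries 3 σ bonds, plus one π bond, giving a steric number of 3, so it is sp2.
C3 carries 3 σ bonds, plus one π bond, giving a steric number of 3, so it is sp2.
C4: 4 σ bonds — 4 electron domains, sp3.
C5 is sp3: 4 σ bonds, 4 electron-density regions.
C6: 3 σ bonds, plus one π bond — 3 electron domains, sp2.
C7 — 2 σ bonds, plus two π bonds. Steric number 2, so sp.
C8 — 3 σ bonds, plus one π bond. Steric number 3, so sp2.

C1 sp3, C2 sp2, C3 sp2, C4 sp3, C5 sp3, C6 sp2, C7 sp, C8 sp2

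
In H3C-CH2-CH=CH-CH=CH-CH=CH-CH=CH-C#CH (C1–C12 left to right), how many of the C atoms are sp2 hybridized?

C1: sp3
C2: sp3
C3: sp2 ✓
C4: sp2 ✓
C5: sp2 ✓
C6: sp2 ✓
C7: sp2 ✓
C8: sp2 ✓
C9: sp2 ✓
C10: sp2 ✓
C11: sp
C12: sp
C3, C4, C5, C6, C7, C8, C9, C10 → 8 sp2 carbons.

8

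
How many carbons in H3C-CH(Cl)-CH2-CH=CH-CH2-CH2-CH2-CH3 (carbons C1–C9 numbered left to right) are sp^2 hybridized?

C1: sp3
C2: sp3
C3: sp3
C4: sp2 ✓
C5: sp2 ✓
C6: sp3
C7: sp3
C8: sp3
C9: sp3
C4, C5 → 2 sp2 carbons.

2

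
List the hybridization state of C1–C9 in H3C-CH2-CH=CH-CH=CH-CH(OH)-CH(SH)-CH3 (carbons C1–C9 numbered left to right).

C1 — 4 σ bonds. Steric number 4, so sp3.
C2 — 4 σ bonds. Steric number 4, so sp3.
C3 carries 3 σ bonds, plus one π bond, giving a steric number of 3, so it is sp2.
C4 is sp2: 3 σ bonds, plus one π bond, 3 electron-density regions.
C5 carries 3 σ bonds, plus one π bond, giving a steric number of 3, so it is sp2.
C6: 3 σ bonds, plus one π bond; 3 regions of electron density → sp2.
C7 has 4 σ bonds: steric number 4 → sp3.
C8 (4 σ bonds) has steric number 4: sp3.
C9 carries 4 σ bonds, giving a steric number of 4, so it is sp3.

C1 sp3, C2 sp3, C3 sp2, C4 sp2, C5 sp2, C6 sp2, C7 sp3, C8 sp3, C9 sp3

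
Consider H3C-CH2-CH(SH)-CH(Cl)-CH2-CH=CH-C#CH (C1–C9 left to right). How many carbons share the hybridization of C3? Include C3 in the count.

5

C3 is sp3 (only σ bonds).
C1: sp3 ✓
C2: sp3 ✓
C3: sp3 ✓
C4: sp3 ✓
C5: sp3 ✓
C6: sp2
C7: sp2
C8: sp
C9: sp
5 carbons are sp3.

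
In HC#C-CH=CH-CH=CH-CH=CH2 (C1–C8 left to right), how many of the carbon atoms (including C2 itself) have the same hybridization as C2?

2

C2 is sp (two π bonds).
C1: sp ✓
C2: sp ✓
C3: sp2
C4: sp2
C5: sp2
C6: sp2
C7: sp2
C8: sp2
2 carbons are sp.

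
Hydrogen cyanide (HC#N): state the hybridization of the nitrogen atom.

The nitrogen atom is sp: 1 σ bond and 1 lone pair, plus two π bonds, 2 electron-density regions.

sp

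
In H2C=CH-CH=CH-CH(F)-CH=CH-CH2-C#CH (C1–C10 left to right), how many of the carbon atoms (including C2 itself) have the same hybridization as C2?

6

C2 is sp2 (one π bond).
C1: sp2 ✓
C2: sp2 ✓
C3: sp2 ✓
C4: sp2 ✓
C5: sp3
C6: sp2 ✓
C7: sp2 ✓
C8: sp3
C9: sp
C10: sp
6 carbons are sp2.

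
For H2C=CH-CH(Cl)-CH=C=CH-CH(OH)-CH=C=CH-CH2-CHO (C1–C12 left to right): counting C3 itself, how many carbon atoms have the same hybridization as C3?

3

C3 is sp3 (only σ bonds).
C1: sp2
C2: sp2
C3: sp3 ✓
C4: sp2
C5: sp
C6: sp2
C7: sp3 ✓
C8: sp2
C9: sp
C10: sp2
C11: sp3 ✓
C12: sp2
3 carbons are sp3.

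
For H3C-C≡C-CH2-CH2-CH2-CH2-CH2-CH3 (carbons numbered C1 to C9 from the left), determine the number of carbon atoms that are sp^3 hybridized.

7

C1: sp3 ✓
C2: sp
C3: sp
C4: sp3 ✓
C5: sp3 ✓
C6: sp3 ✓
C7: sp3 ✓
C8: sp3 ✓
C9: sp3 ✓
C1, C4, C5, C6, C7, C8, C9 → 7 sp3 carbons.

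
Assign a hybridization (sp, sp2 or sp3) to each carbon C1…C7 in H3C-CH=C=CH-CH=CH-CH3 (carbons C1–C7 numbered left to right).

C1 sp3, C2 sp2, C3 sp, C4 sp2, C5 sp2, C6 sp2, C7 sp3

C1 is sp3: 4 σ bonds, 4 electron-density regions.
C2 carries 3 σ bonds, plus one π bond, giving a steric number of 3, so it is sp2.
C3 carries 2 σ bonds, plus two π bonds, giving a steric number of 2, so it is sp.
C4 (3 σ bonds, plus one π bond) has steric number 3: sp2.
C5 (3 σ bonds, plus one π bond) has steric number 3: sp2.
C6 has 3 σ bonds, plus one π bond: steric number 3 → sp2.
C7: 4 σ bonds — 4 electron domains, sp3.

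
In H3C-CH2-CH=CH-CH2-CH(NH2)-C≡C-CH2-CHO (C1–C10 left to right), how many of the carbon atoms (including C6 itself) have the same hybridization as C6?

C6 is sp3 (only σ bonds).
C1: sp3 ✓
C2: sp3 ✓
C3: sp2
C4: sp2
C5: sp3 ✓
C6: sp3 ✓
C7: sp
C8: sp
C9: sp3 ✓
C10: sp2
5 carbons are sp3.

5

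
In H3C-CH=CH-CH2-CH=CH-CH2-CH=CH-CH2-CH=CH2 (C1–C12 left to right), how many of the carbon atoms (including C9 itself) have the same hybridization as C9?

C9 is sp2 (one π bond).
C1: sp3
C2: sp2 ✓
C3: sp2 ✓
C4: sp3
C5: sp2 ✓
C6: sp2 ✓
C7: sp3
C8: sp2 ✓
C9: sp2 ✓
C10: sp3
C11: sp2 ✓
C12: sp2 ✓
8 carbons are sp2.

8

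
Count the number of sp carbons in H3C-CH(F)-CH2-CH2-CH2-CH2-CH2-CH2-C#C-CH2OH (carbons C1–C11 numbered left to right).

2

C1: sp3
C2: sp3
C3: sp3
C4: sp3
C5: sp3
C6: sp3
C7: sp3
C8: sp3
C9: sp ✓
C10: sp ✓
C11: sp3
C9, C10 → 2 sp carbons.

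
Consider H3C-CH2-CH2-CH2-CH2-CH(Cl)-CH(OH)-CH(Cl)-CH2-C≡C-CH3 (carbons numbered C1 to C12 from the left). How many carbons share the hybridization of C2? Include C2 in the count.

C2 is sp3 (only σ bonds).
C1: sp3 ✓
C2: sp3 ✓
C3: sp3 ✓
C4: sp3 ✓
C5: sp3 ✓
C6: sp3 ✓
C7: sp3 ✓
C8: sp3 ✓
C9: sp3 ✓
C10: sp
C11: sp
C12: sp3 ✓
10 carbons are sp3.

10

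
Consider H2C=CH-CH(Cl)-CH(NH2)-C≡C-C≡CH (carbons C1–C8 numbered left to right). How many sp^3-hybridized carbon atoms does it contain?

2

C1: sp2
C2: sp2
C3: sp3 ✓
C4: sp3 ✓
C5: sp
C6: sp
C7: sp
C8: sp
C3, C4 → 2 sp3 carbons.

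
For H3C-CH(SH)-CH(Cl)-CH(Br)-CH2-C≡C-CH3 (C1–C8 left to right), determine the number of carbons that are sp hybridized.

C1: sp3
C2: sp3
C3: sp3
C4: sp3
C5: sp3
C6: sp ✓
C7: sp ✓
C8: sp3
C6, C7 → 2 sp carbons.

2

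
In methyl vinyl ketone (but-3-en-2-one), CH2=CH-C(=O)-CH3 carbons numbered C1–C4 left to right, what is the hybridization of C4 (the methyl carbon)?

sp³

C4 (the methyl carbon) carries 4 σ bonds, giving a steric number of 4, so it is sp3.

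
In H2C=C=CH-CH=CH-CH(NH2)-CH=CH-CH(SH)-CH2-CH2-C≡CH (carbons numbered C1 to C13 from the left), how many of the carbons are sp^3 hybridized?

4

C1: sp2
C2: sp
C3: sp2
C4: sp2
C5: sp2
C6: sp3 ✓
C7: sp2
C8: sp2
C9: sp3 ✓
C10: sp3 ✓
C11: sp3 ✓
C12: sp
C13: sp
C6, C9, C10, C11 → 4 sp3 carbons.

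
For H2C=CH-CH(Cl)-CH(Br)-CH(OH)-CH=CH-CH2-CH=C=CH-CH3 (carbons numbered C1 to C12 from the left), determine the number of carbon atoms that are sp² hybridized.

6

C1: sp2 ✓
C2: sp2 ✓
C3: sp3
C4: sp3
C5: sp3
C6: sp2 ✓
C7: sp2 ✓
C8: sp3
C9: sp2 ✓
C10: sp
C11: sp2 ✓
C12: sp3
C1, C2, C6, C7, C9, C11 → 6 sp2 carbons.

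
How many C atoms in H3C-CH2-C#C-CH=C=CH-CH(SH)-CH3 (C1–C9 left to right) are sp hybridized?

3

C1: sp3
C2: sp3
C3: sp ✓
C4: sp ✓
C5: sp2
C6: sp ✓
C7: sp2
C8: sp3
C9: sp3
C3, C4, C6 → 3 sp carbons.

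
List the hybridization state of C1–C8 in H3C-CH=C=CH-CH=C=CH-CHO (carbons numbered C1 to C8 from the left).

C1 has 4 σ bonds: steric number 4 → sp3.
C2 is sp2: 3 σ bonds, plus one π bond, 3 electron-density regions.
C3: 2 σ bonds, plus two π bonds; 2 regions of electron density → sp.
C4 carries 3 σ bonds, plus one π bond, giving a steric number of 3, so it is sp2.
C5 (3 σ bonds, plus one π bond) has steric number 3: sp2.
C6: 2 σ bonds, plus two π bonds — 2 electron domains, sp.
C7 is sp2: 3 σ bonds, plus one π bond, 3 electron-density regions.
C8 (3 σ bonds, plus one π bond) has steric number 3: sp2.

C1 sp3, C2 sp2, C3 sp, C4 sp2, C5 sp2, C6 sp, C7 sp2, C8 sp2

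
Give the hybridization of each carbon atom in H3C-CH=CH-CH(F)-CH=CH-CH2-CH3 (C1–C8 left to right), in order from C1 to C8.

C1 sp3, C2 sp2, C3 sp2, C4 sp3, C5 sp2, C6 sp2, C7 sp3, C8 sp3

C1 is sp3: 4 σ bonds, 4 electron-density regions.
C2 — 3 σ bonds, plus one π bond. Steric number 3, so sp2.
C3 — 3 σ bonds, plus one π bond. Steric number 3, so sp2.
C4 — 4 σ bonds. Steric number 4, so sp3.
C5 has 3 σ bonds, plus one π bond: steric number 3 → sp2.
C6: 3 σ bonds, plus one π bond — 3 electron domains, sp2.
C7 has 4 σ bonds: steric number 4 → sp3.
C8 is sp3: 4 σ bonds, 4 electron-density regions.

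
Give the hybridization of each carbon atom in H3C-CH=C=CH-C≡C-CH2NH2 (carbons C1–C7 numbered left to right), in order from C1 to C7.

C1 carries 4 σ bonds, giving a steric number of 4, so it is sp3.
C2 carries 3 σ bonds, plus one π bond, giving a steric number of 3, so it is sp2.
C3 has 2 σ bonds, plus two π bonds: steric number 2 → sp.
C4: 3 σ bonds, plus one π bond; 3 regions of electron density → sp2.
C5 has 2 σ bonds, plus two π bonds: steric number 2 → sp.
C6 — 2 σ bonds, plus two π bonds. Steric number 2, so sp.
C7 has 4 σ bonds: steric number 4 → sp3.

C1 sp3, C2 sp2, C3 sp, C4 sp2, C5 sp, C6 sp, C7 sp3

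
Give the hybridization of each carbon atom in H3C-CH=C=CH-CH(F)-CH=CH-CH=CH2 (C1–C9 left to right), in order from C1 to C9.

C1: 4 σ bonds; 4 regions of electron density → sp3.
C2 has 3 σ bonds, plus one π bond: steric number 3 → sp2.
C3: 2 σ bonds, plus two π bonds; 2 regions of electron density → sp.
C4 has 3 σ bonds, plus one π bond: steric number 3 → sp2.
C5 carries 4 σ bonds, giving a steric number of 4, so it is sp3.
C6 — 3 σ bonds, plus one π bond. Steric number 3, so sp2.
C7 — 3 σ bonds, plus one π bond. Steric number 3, so sp2.
C8 (3 σ bonds, plus one π bond) has steric number 3: sp2.
C9 is sp2: 3 σ bonds, plus one π bond, 3 electron-density regions.

C1 sp3, C2 sp2, C3 sp, C4 sp2, C5 sp3, C6 sp2, C7 sp2, C8 sp2, C9 sp2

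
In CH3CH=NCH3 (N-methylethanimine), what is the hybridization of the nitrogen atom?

Two σ bonds + one lone pair = steric number 3 → sp2.

sp2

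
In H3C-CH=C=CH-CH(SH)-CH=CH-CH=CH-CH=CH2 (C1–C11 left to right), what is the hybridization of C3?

sp

C3: 2 σ bonds, plus two π bonds; 2 regions of electron density → sp.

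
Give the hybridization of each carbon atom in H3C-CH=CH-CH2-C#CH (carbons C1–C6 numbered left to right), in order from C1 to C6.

C1 sp3, C2 sp2, C3 sp2, C4 sp3, C5 sp, C6 sp

C1 — 4 σ bonds. Steric number 4, so sp3.
C2 is sp2: 3 σ bonds, plus one π bond, 3 electron-density regions.
C3 — 3 σ bonds, plus one π bond. Steric number 3, so sp2.
C4: 4 σ bonds — 4 electron domains, sp3.
C5: 2 σ bonds, plus two π bonds — 2 electron domains, sp.
C6 (2 σ bonds, plus two π bonds) has steric number 2: sp.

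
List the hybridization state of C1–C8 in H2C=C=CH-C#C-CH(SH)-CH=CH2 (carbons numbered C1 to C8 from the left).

C1 sp2, C2 sp, C3 sp2, C4 sp, C5 sp, C6 sp3, C7 sp2, C8 sp2

C1 (3 σ bonds, plus one π bond) has steric number 3: sp2.
C2 — 2 σ bonds, plus two π bonds. Steric number 2, so sp.
C3 carries 3 σ bonds, plus one π bond, giving a steric number of 3, so it is sp2.
C4 (2 σ bonds, plus two π bonds) has steric number 2: sp.
C5 (2 σ bonds, plus two π bonds) has steric number 2: sp.
C6 has 4 σ bonds: steric number 4 → sp3.
C7 carries 3 σ bonds, plus one π bond, giving a steric number of 3, so it is sp2.
C8 carries 3 σ bonds, plus one π bond, giving a steric number of 3, so it is sp2.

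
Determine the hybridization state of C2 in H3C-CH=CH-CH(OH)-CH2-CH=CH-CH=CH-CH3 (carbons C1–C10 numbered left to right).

C2 — 3 σ bonds, plus one π bond. Steric number 3, so sp2.

sp2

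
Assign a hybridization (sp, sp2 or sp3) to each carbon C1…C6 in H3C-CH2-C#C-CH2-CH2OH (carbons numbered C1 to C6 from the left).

C1 sp3, C2 sp3, C3 sp, C4 sp, C5 sp3, C6 sp3

C1 is sp3: 4 σ bonds, 4 electron-density regions.
C2 — 4 σ bonds. Steric number 4, so sp3.
C3 has 2 σ bonds, plus two π bonds: steric number 2 → sp.
C4 (2 σ bonds, plus two π bonds) has steric number 2: sp.
C5 is sp3: 4 σ bonds, 4 electron-density regions.
C6 — 4 σ bonds. Steric number 4, so sp3.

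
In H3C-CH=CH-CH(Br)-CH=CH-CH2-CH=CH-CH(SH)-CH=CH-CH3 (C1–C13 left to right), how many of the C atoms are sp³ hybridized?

C1: sp3 ✓
C2: sp2
C3: sp2
C4: sp3 ✓
C5: sp2
C6: sp2
C7: sp3 ✓
C8: sp2
C9: sp2
C10: sp3 ✓
C11: sp2
C12: sp2
C13: sp3 ✓
C1, C4, C7, C10, C13 → 5 sp3 carbons.

5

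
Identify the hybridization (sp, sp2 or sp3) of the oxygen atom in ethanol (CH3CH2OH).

The oxygen atom is sp3: 2 σ bonds and 2 lone pairs, 4 electron-density regions.

sp³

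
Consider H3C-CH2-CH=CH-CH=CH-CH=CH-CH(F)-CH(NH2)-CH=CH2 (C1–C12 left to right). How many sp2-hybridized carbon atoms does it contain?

C1: sp3
C2: sp3
C3: sp2 ✓
C4: sp2 ✓
C5: sp2 ✓
C6: sp2 ✓
C7: sp2 ✓
C8: sp2 ✓
C9: sp3
C10: sp3
C11: sp2 ✓
C12: sp2 ✓
C3, C4, C5, C6, C7, C8, C11, C12 → 8 sp2 carbons.

8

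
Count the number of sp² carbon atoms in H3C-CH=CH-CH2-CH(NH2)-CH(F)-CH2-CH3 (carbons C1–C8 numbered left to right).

C1: sp3
C2: sp2 ✓
C3: sp2 ✓
C4: sp3
C5: sp3
C6: sp3
C7: sp3
C8: sp3
C2, C3 → 2 sp2 carbons.

2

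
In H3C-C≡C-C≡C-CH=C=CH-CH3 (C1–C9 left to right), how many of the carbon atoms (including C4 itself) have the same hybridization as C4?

C4 is sp (two π bonds).
C1: sp3
C2: sp ✓
C3: sp ✓
C4: sp ✓
C5: sp ✓
C6: sp2
C7: sp ✓
C8: sp2
C9: sp3
5 carbons are sp.

5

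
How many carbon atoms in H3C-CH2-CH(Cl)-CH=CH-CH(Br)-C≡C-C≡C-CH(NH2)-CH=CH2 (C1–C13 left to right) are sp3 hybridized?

C1: sp3 ✓
C2: sp3 ✓
C3: sp3 ✓
C4: sp2
C5: sp2
C6: sp3 ✓
C7: sp
C8: sp
C9: sp
C10: sp
C11: sp3 ✓
C12: sp2
C13: sp2
C1, C2, C3, C6, C11 → 5 sp3 carbons.

5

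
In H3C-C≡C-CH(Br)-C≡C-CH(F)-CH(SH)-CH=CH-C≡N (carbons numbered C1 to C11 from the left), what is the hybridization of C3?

C3 is sp: 2 σ bonds, plus two π bonds, 2 electron-density regions.

sp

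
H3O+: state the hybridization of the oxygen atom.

sp^3

Three σ bonds + one lone pair = steric number 4 → sp3.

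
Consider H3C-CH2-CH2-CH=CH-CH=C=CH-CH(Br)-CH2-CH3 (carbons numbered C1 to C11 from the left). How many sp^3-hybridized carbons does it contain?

6

C1: sp3 ✓
C2: sp3 ✓
C3: sp3 ✓
C4: sp2
C5: sp2
C6: sp2
C7: sp
C8: sp2
C9: sp3 ✓
C10: sp3 ✓
C11: sp3 ✓
C1, C2, C3, C9, C10, C11 → 6 sp3 carbons.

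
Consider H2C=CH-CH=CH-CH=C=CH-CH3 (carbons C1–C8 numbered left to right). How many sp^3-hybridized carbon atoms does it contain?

C1: sp2
C2: sp2
C3: sp2
C4: sp2
C5: sp2
C6: sp
C7: sp2
C8: sp3 ✓
C8 → 1 sp3 carbon.

1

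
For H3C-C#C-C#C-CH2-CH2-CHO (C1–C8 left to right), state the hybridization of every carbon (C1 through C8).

C1 sp3, C2 sp, C3 sp, C4 sp, C5 sp, C6 sp3, C7 sp3, C8 sp2

C1 (4 σ bonds) has steric number 4: sp3.
C2 has 2 σ bonds, plus two π bonds: steric number 2 → sp.
C3 (2 σ bonds, plus two π bonds) has steric number 2: sp.
C4: 2 σ bonds, plus two π bonds; 2 regions of electron density → sp.
C5 — 2 σ bonds, plus two π bonds. Steric number 2, so sp.
C6 (4 σ bonds) has steric number 4: sp3.
C7: 4 σ bonds; 4 regions of electron density → sp3.
C8 (3 σ bonds, plus one π bond) has steric number 3: sp2.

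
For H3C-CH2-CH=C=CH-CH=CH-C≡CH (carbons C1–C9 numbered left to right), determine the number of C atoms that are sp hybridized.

C1: sp3
C2: sp3
C3: sp2
C4: sp ✓
C5: sp2
C6: sp2
C7: sp2
C8: sp ✓
C9: sp ✓
C4, C8, C9 → 3 sp carbons.

3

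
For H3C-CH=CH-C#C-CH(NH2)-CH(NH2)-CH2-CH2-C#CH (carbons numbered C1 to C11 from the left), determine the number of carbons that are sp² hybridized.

2

C1: sp3
C2: sp2 ✓
C3: sp2 ✓
C4: sp
C5: sp
C6: sp3
C7: sp3
C8: sp3
C9: sp3
C10: sp
C11: sp
C2, C3 → 2 sp2 carbons.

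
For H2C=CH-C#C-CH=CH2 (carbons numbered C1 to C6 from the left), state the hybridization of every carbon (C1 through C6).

C1: 3 σ bonds, plus one π bond; 3 regions of electron density → sp2.
C2 has 3 σ bonds, plus one π bond: steric number 3 → sp2.
C3 — 2 σ bonds, plus two π bonds. Steric number 2, so sp.
C4 (2 σ bonds, plus two π bonds) has steric number 2: sp.
C5 has 3 σ bonds, plus one π bond: steric number 3 → sp2.
C6: 3 σ bonds, plus one π bond — 3 electron domains, sp2.

C1 sp2, C2 sp2, C3 sp, C4 sp, C5 sp2, C6 sp2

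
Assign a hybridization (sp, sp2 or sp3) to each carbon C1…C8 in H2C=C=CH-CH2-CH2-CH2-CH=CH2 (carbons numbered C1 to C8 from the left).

C1 sp2, C2 sp, C3 sp2, C4 sp3, C5 sp3, C6 sp3, C7 sp2, C8 sp2

C1 carries 3 σ bonds, plus one π bond, giving a steric number of 3, so it is sp2.
C2 (2 σ bonds, plus two π bonds) has steric number 2: sp.
C3 (3 σ bonds, plus one π bond) has steric number 3: sp2.
C4 carries 4 σ bonds, giving a steric number of 4, so it is sp3.
C5: 4 σ bonds — 4 electron domains, sp3.
C6 — 4 σ bonds. Steric number 4, so sp3.
C7: 3 σ bonds, plus one π bond — 3 electron domains, sp2.
C8 is sp2: 3 σ bonds, plus one π bond, 3 electron-density regions.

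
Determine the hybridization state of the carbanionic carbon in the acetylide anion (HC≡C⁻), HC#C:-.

One σ bond + one lone pair = steric number 2 → sp.

sp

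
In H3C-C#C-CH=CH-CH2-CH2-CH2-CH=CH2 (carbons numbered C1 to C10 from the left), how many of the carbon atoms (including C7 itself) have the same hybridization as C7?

4

C7 is sp3 (only σ bonds).
C1: sp3 ✓
C2: sp
C3: sp
C4: sp2
C5: sp2
C6: sp3 ✓
C7: sp3 ✓
C8: sp3 ✓
C9: sp2
C10: sp2
4 carbons are sp3.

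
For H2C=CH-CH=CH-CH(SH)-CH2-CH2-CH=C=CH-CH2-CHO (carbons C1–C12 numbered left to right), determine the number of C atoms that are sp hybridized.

1

C1: sp2
C2: sp2
C3: sp2
C4: sp2
C5: sp3
C6: sp3
C7: sp3
C8: sp2
C9: sp ✓
C10: sp2
C11: sp3
C12: sp2
C9 → 1 sp carbon.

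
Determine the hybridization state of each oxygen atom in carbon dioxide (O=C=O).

One σ bond + two lone pairs = steric number 3 → sp2.

sp^2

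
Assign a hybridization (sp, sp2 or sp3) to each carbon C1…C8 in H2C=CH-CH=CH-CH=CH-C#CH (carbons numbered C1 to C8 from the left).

C1 — 3 σ bonds, plus one π bond. Steric number 3, so sp2.
C2: 3 σ bonds, plus one π bond; 3 regions of electron density → sp2.
C3: 3 σ bonds, plus one π bond; 3 regions of electron density → sp2.
C4 (3 σ bonds, plus one π bond) has steric number 3: sp2.
C5: 3 σ bonds, plus one π bond — 3 electron domains, sp2.
C6: 3 σ bonds, plus one π bond; 3 regions of electron density → sp2.
C7: 2 σ bonds, plus two π bonds; 2 regions of electron density → sp.
C8 (2 σ bonds, plus two π bonds) has steric number 2: sp.

C1 sp2, C2 sp2, C3 sp2, C4 sp2, C5 sp2, C6 sp2, C7 sp, C8 sp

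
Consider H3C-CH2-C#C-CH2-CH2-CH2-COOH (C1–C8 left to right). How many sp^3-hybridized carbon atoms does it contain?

C1: sp3 ✓
C2: sp3 ✓
C3: sp
C4: sp
C5: sp3 ✓
C6: sp3 ✓
C7: sp3 ✓
C8: sp2
C1, C2, C5, C6, C7 → 5 sp3 carbons.

5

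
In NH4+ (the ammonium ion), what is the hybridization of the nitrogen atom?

Four σ bonds, no lone pair → sp3, tetrahedral.

sp³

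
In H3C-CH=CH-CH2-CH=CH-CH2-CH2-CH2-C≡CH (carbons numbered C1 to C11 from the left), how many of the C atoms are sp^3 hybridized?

C1: sp3 ✓
C2: sp2
C3: sp2
C4: sp3 ✓
C5: sp2
C6: sp2
C7: sp3 ✓
C8: sp3 ✓
C9: sp3 ✓
C10: sp
C11: sp
C1, C4, C7, C8, C9 → 5 sp3 carbons.

5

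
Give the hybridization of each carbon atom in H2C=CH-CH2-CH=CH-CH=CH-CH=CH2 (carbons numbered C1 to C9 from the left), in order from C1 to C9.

C1: 3 σ bonds, plus one π bond; 3 regions of electron density → sp2.
C2: 3 σ bonds, plus one π bond — 3 electron domains, sp2.
C3 is sp3: 4 σ bonds, 4 electron-density regions.
C4 (3 σ bonds, plus one π bond) has steric number 3: sp2.
C5 is sp2: 3 σ bonds, plus one π bond, 3 electron-density regions.
C6 (3 σ bonds, plus one π bond) has steric number 3: sp2.
C7: 3 σ bonds, plus one π bond; 3 regions of electron density → sp2.
C8 is sp2: 3 σ bonds, plus one π bond, 3 electron-density regions.
C9 carries 3 σ bonds, plus one π bond, giving a steric number of 3, so it is sp2.

C1 sp2, C2 sp2, C3 sp3, C4 sp2, C5 sp2, C6 sp2, C7 sp2, C8 sp2, C9 sp2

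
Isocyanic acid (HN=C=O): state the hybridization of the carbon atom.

sp

The carbon atom has 2 σ bonds, plus two π bonds: steric number 2 → sp.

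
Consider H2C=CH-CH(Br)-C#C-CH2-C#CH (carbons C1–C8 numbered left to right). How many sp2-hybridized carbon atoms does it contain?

C1: sp2 ✓
C2: sp2 ✓
C3: sp3
C4: sp
C5: sp
C6: sp3
C7: sp
C8: sp
C1, C2 → 2 sp2 carbons.

2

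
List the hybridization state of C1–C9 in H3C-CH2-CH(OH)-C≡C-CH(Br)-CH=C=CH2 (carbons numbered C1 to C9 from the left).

C1 — 4 σ bonds. Steric number 4, so sp3.
C2 — 4 σ bonds. Steric number 4, so sp3.
C3: 4 σ bonds; 4 regions of electron density → sp3.
C4 — 2 σ bonds, plus two π bonds. Steric number 2, so sp.
C5 is sp: 2 σ bonds, plus two π bonds, 2 electron-density regions.
C6: 4 σ bonds — 4 electron domains, sp3.
C7 (3 σ bonds, plus one π bond) has steric number 3: sp2.
C8: 2 σ bonds, plus two π bonds — 2 electron domains, sp.
C9: 3 σ bonds, plus one π bond — 3 electron domains, sp2.

C1 sp3, C2 sp3, C3 sp3, C4 sp, C5 sp, C6 sp3, C7 sp2, C8 sp, C9 sp2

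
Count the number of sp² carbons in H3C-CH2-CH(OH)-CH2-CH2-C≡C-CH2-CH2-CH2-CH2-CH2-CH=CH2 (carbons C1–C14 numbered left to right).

C1: sp3
C2: sp3
C3: sp3
C4: sp3
C5: sp3
C6: sp
C7: sp
C8: sp3
C9: sp3
C10: sp3
C11: sp3
C12: sp3
C13: sp2 ✓
C14: sp2 ✓
C13, C14 → 2 sp2 carbons.

2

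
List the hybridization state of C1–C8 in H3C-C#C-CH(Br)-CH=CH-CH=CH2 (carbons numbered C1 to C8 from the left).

C1 has 4 σ bonds: steric number 4 → sp3.
C2 (2 σ bonds, plus two π bonds) has steric number 2: sp.
C3 (2 σ bonds, plus two π bonds) has steric number 2: sp.
C4: 4 σ bonds — 4 electron domains, sp3.
C5 — 3 σ bonds, plus one π bond. Steric number 3, so sp2.
C6 is sp2: 3 σ bonds, plus one π bond, 3 electron-density regions.
C7 (3 σ bonds, plus one π bond) has steric number 3: sp2.
C8 has 3 σ bonds, plus one π bond: steric number 3 → sp2.

C1 sp3, C2 sp, C3 sp, C4 sp3, C5 sp2, C6 sp2, C7 sp2, C8 sp2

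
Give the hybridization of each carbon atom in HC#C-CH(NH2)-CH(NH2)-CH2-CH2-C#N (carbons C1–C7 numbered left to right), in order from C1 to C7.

C1 has 2 σ bonds, plus two π bonds: steric number 2 → sp.
C2 is sp: 2 σ bonds, plus two π bonds, 2 electron-density regions.
C3 (4 σ bonds) has steric number 4: sp3.
C4: 4 σ bonds; 4 regions of electron density → sp3.
C5: 4 σ bonds — 4 electron domains, sp3.
C6 carries 4 σ bonds, giving a steric number of 4, so it is sp3.
C7 carries 2 σ bonds, plus two π bonds, giving a steric number of 2, so it is sp.

C1 sp, C2 sp, C3 sp3, C4 sp3, C5 sp3, C6 sp3, C7 sp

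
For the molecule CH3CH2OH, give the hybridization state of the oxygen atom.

The oxygen atom (2 σ bonds and 2 lone pairs) has steric number 4: sp3.

sp3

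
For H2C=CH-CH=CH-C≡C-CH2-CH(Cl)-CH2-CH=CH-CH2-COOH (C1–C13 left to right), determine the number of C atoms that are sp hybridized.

C1: sp2
C2: sp2
C3: sp2
C4: sp2
C5: sp ✓
C6: sp ✓
C7: sp3
C8: sp3
C9: sp3
C10: sp2
C11: sp2
C12: sp3
C13: sp2
C5, C6 → 2 sp carbons.

2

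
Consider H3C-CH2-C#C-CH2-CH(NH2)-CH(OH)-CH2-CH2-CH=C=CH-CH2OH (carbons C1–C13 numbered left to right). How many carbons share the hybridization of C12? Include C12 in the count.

2

C12 is sp2 (one π bond).
C1: sp3
C2: sp3
C3: sp
C4: sp
C5: sp3
C6: sp3
C7: sp3
C8: sp3
C9: sp3
C10: sp2 ✓
C11: sp
C12: sp2 ✓
C13: sp3
2 carbons are sp2.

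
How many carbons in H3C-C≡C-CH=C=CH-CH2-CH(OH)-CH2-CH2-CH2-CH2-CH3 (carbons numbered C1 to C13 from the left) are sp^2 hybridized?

C1: sp3
C2: sp
C3: sp
C4: sp2 ✓
C5: sp
C6: sp2 ✓
C7: sp3
C8: sp3
C9: sp3
C10: sp3
C11: sp3
C12: sp3
C13: sp3
C4, C6 → 2 sp2 carbons.

2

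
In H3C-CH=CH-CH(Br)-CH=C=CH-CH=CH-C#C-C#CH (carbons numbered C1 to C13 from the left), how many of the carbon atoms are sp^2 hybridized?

C1: sp3
C2: sp2 ✓
C3: sp2 ✓
C4: sp3
C5: sp2 ✓
C6: sp
C7: sp2 ✓
C8: sp2 ✓
C9: sp2 ✓
C10: sp
C11: sp
C12: sp
C13: sp
C2, C3, C5, C7, C8, C9 → 6 sp2 carbons.

6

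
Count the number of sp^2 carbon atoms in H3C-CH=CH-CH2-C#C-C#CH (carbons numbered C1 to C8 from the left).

C1: sp3
C2: sp2 ✓
C3: sp2 ✓
C4: sp3
C5: sp
C6: sp
C7: sp
C8: sp
C2, C3 → 2 sp2 carbons.

2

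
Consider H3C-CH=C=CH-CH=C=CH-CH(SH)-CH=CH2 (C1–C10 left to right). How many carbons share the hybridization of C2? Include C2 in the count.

C2 is sp2 (one π bond).
C1: sp3
C2: sp2 ✓
C3: sp
C4: sp2 ✓
C5: sp2 ✓
C6: sp
C7: sp2 ✓
C8: sp3
C9: sp2 ✓
C10: sp2 ✓
6 carbons are sp2.

6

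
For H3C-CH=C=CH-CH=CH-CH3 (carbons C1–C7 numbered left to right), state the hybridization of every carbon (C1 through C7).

C1 sp3, C2 sp2, C3 sp, C4 sp2, C5 sp2, C6 sp2, C7 sp3

C1 (4 σ bonds) has steric number 4: sp3.
C2 (3 σ bonds, plus one π bond) has steric number 3: sp2.
C3 (2 σ bonds, plus two π bonds) has steric number 2: sp.
C4 carries 3 σ bonds, plus one π bond, giving a steric number of 3, so it is sp2.
C5 — 3 σ bonds, plus one π bond. Steric number 3, so sp2.
C6: 3 σ bonds, plus one π bond; 3 regions of electron density → sp2.
C7 is sp3: 4 σ bonds, 4 electron-density regions.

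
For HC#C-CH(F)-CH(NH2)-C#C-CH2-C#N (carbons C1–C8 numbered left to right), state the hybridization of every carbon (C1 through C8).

C1 sp, C2 sp, C3 sp3, C4 sp3, C5 sp, C6 sp, C7 sp3, C8 sp

C1: 2 σ bonds, plus two π bonds; 2 regions of electron density → sp.
C2: 2 σ bonds, plus two π bonds; 2 regions of electron density → sp.
C3 (4 σ bonds) has steric number 4: sp3.
C4 — 4 σ bonds. Steric number 4, so sp3.
C5 carries 2 σ bonds, plus two π bonds, giving a steric number of 2, so it is sp.
C6 (2 σ bonds, plus two π bonds) has steric number 2: sp.
C7 (4 σ bonds) has steric number 4: sp3.
C8: 2 σ bonds, plus two π bonds; 2 regions of electron density → sp.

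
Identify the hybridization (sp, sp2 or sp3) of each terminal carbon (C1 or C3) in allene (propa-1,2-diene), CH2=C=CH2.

Each terminal carbon (C1 or C3) carries 3 σ bonds, plus one π bond, giving a steric number of 3, so it is sp2.

sp2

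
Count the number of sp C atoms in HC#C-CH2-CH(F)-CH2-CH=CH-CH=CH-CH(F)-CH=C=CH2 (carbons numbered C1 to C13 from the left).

3

C1: sp ✓
C2: sp ✓
C3: sp3
C4: sp3
C5: sp3
C6: sp2
C7: sp2
C8: sp2
C9: sp2
C10: sp3
C11: sp2
C12: sp ✓
C13: sp2
C1, C2, C12 → 3 sp carbons.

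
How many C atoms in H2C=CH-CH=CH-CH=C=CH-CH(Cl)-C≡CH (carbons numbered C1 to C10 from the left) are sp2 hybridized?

C1: sp2 ✓
C2: sp2 ✓
C3: sp2 ✓
C4: sp2 ✓
C5: sp2 ✓
C6: sp
C7: sp2 ✓
C8: sp3
C9: sp
C10: sp
C1, C2, C3, C4, C5, C7 → 6 sp2 carbons.

6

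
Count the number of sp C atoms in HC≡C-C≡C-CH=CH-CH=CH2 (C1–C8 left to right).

C1: sp ✓
C2: sp ✓
C3: sp ✓
C4: sp ✓
C5: sp2
C6: sp2
C7: sp2
C8: sp2
C1, C2, C3, C4 → 4 sp carbons.

4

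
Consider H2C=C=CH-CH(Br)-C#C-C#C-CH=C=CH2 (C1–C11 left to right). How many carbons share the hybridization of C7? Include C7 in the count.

C7 is sp (two π bonds).
C1: sp2
C2: sp ✓
C3: sp2
C4: sp3
C5: sp ✓
C6: sp ✓
C7: sp ✓
C8: sp ✓
C9: sp2
C10: sp ✓
C11: sp2
6 carbons are sp.

6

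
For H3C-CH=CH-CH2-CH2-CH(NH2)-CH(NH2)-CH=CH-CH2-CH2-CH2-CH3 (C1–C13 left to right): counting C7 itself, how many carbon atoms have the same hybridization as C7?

C7 is sp3 (only σ bonds).
C1: sp3 ✓
C2: sp2
C3: sp2
C4: sp3 ✓
C5: sp3 ✓
C6: sp3 ✓
C7: sp3 ✓
C8: sp2
C9: sp2
C10: sp3 ✓
C11: sp3 ✓
C12: sp3 ✓
C13: sp3 ✓
9 carbons are sp3.

9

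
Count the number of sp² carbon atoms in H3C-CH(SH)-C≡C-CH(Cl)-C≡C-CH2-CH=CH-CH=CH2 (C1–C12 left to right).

C1: sp3
C2: sp3
C3: sp
C4: sp
C5: sp3
C6: sp
C7: sp
C8: sp3
C9: sp2 ✓
C10: sp2 ✓
C11: sp2 ✓
C12: sp2 ✓
C9, C10, C11, C12 → 4 sp2 carbons.

4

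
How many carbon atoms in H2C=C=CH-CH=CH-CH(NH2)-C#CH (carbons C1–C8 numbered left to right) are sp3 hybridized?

1

C1: sp2
C2: sp
C3: sp2
C4: sp2
C5: sp2
C6: sp3 ✓
C7: sp
C8: sp
C6 → 1 sp3 carbon.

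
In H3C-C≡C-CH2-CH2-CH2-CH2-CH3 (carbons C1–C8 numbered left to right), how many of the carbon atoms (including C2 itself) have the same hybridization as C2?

C2 is sp (two π bonds).
C1: sp3
C2: sp ✓
C3: sp ✓
C4: sp3
C5: sp3
C6: sp3
C7: sp3
C8: sp3
2 carbons are sp.

2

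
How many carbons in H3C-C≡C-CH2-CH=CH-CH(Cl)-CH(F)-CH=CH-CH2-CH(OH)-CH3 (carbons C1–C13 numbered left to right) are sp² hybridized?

4

C1: sp3
C2: sp
C3: sp
C4: sp3
C5: sp2 ✓
C6: sp2 ✓
C7: sp3
C8: sp3
C9: sp2 ✓
C10: sp2 ✓
C11: sp3
C12: sp3
C13: sp3
C5, C6, C9, C10 → 4 sp2 carbons.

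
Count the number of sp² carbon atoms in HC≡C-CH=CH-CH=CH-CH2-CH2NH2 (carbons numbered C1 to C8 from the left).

C1: sp
C2: sp
C3: sp2 ✓
C4: sp2 ✓
C5: sp2 ✓
C6: sp2 ✓
C7: sp3
C8: sp3
C3, C4, C5, C6 → 4 sp2 carbons.

4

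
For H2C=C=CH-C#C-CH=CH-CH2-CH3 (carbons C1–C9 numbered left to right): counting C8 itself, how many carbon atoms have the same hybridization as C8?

C8 is sp3 (only σ bonds).
C1: sp2
C2: sp
C3: sp2
C4: sp
C5: sp
C6: sp2
C7: sp2
C8: sp3 ✓
C9: sp3 ✓
2 carbons are sp3.

2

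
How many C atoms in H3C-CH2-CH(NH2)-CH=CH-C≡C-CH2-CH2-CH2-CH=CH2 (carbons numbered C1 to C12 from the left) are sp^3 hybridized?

C1: sp3 ✓
C2: sp3 ✓
C3: sp3 ✓
C4: sp2
C5: sp2
C6: sp
C7: sp
C8: sp3 ✓
C9: sp3 ✓
C10: sp3 ✓
C11: sp2
C12: sp2
C1, C2, C3, C8, C9, C10 → 6 sp3 carbons.

6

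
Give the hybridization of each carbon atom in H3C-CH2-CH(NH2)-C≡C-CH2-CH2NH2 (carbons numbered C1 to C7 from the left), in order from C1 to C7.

C1 sp3, C2 sp3, C3 sp3, C4 sp, C5 sp, C6 sp3, C7 sp3

C1 is sp3: 4 σ bonds, 4 electron-density regions.
C2 carries 4 σ bonds, giving a steric number of 4, so it is sp3.
C3: 4 σ bonds; 4 regions of electron density → sp3.
C4 — 2 σ bonds, plus two π bonds. Steric number 2, so sp.
C5: 2 σ bonds, plus two π bonds — 2 electron domains, sp.
C6 is sp3: 4 σ bonds, 4 electron-density regions.
C7: 4 σ bonds — 4 electron domains, sp3.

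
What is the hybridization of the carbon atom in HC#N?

The carbon atom: 2 σ bonds, plus two π bonds; 2 regions of electron density → sp.

sp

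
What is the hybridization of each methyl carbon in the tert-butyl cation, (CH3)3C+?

sp^3

Each methyl carbon — 4 σ bonds. Steric number 4, so sp3.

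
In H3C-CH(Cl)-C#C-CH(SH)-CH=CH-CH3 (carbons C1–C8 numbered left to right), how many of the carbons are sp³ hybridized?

4

C1: sp3 ✓
C2: sp3 ✓
C3: sp
C4: sp
C5: sp3 ✓
C6: sp2
C7: sp2
C8: sp3 ✓
C1, C2, C5, C8 → 4 sp3 carbons.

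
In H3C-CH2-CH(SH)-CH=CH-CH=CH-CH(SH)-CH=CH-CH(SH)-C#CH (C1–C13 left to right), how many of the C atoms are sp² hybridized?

C1: sp3
C2: sp3
C3: sp3
C4: sp2 ✓
C5: sp2 ✓
C6: sp2 ✓
C7: sp2 ✓
C8: sp3
C9: sp2 ✓
C10: sp2 ✓
C11: sp3
C12: sp
C13: sp
C4, C5, C6, C7, C9, C10 → 6 sp2 carbons.

6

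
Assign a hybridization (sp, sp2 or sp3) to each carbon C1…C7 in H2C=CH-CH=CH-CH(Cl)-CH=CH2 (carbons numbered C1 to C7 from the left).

C1 sp2, C2 sp2, C3 sp2, C4 sp2, C5 sp3, C6 sp2, C7 sp2

C1 has 3 σ bonds, plus one π bond: steric number 3 → sp2.
C2 is sp2: 3 σ bonds, plus one π bond, 3 electron-density regions.
C3 — 3 σ bonds, plus one π bond. Steric number 3, so sp2.
C4 has 3 σ bonds, plus one π bond: steric number 3 → sp2.
C5 (4 σ bonds) has steric number 4: sp3.
C6 is sp2: 3 σ bonds, plus one π bond, 3 electron-density regions.
C7: 3 σ bonds, plus one π bond — 3 electron domains, sp2.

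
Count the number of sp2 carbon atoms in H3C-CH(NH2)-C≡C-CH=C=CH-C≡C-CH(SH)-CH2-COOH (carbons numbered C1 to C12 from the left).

C1: sp3
C2: sp3
C3: sp
C4: sp
C5: sp2 ✓
C6: sp
C7: sp2 ✓
C8: sp
C9: sp
C10: sp3
C11: sp3
C12: sp2 ✓
C5, C7, C12 → 3 sp2 carbons.

3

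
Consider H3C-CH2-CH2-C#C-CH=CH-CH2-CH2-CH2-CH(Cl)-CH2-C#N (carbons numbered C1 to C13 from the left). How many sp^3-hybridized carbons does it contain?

8

C1: sp3 ✓
C2: sp3 ✓
C3: sp3 ✓
C4: sp
C5: sp
C6: sp2
C7: sp2
C8: sp3 ✓
C9: sp3 ✓
C10: sp3 ✓
C11: sp3 ✓
C12: sp3 ✓
C13: sp
C1, C2, C3, C8, C9, C10, C11, C12 → 8 sp3 carbons.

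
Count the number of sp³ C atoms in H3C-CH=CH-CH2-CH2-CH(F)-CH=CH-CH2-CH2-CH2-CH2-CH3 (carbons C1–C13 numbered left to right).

9

C1: sp3 ✓
C2: sp2
C3: sp2
C4: sp3 ✓
C5: sp3 ✓
C6: sp3 ✓
C7: sp2
C8: sp2
C9: sp3 ✓
C10: sp3 ✓
C11: sp3 ✓
C12: sp3 ✓
C13: sp3 ✓
C1, C4, C5, C6, C9, C10, C11, C12, C13 → 9 sp3 carbons.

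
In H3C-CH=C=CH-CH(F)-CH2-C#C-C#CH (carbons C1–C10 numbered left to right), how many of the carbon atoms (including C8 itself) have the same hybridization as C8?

C8 is sp (two π bonds).
C1: sp3
C2: sp2
C3: sp ✓
C4: sp2
C5: sp3
C6: sp3
C7: sp ✓
C8: sp ✓
C9: sp ✓
C10: sp ✓
5 carbons are sp.

5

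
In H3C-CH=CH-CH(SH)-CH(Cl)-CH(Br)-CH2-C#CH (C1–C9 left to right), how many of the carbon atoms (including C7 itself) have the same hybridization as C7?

5

C7 is sp3 (only σ bonds).
C1: sp3 ✓
C2: sp2
C3: sp2
C4: sp3 ✓
C5: sp3 ✓
C6: sp3 ✓
C7: sp3 ✓
C8: sp
C9: sp
5 carbons are sp3.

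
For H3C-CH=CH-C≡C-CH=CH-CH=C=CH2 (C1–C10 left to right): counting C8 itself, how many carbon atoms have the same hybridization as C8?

C8 is sp2 (one π bond).
C1: sp3
C2: sp2 ✓
C3: sp2 ✓
C4: sp
C5: sp
C6: sp2 ✓
C7: sp2 ✓
C8: sp2 ✓
C9: sp
C10: sp2 ✓
6 carbons are sp2.

6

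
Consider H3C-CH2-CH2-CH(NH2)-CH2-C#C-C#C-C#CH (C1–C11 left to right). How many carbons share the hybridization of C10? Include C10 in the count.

6

C10 is sp (two π bonds).
C1: sp3
C2: sp3
C3: sp3
C4: sp3
C5: sp3
C6: sp ✓
C7: sp ✓
C8: sp ✓
C9: sp ✓
C10: sp ✓
C11: sp ✓
6 carbons are sp.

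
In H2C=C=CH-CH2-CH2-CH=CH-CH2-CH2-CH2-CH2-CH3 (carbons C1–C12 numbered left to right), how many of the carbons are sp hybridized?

C1: sp2
C2: sp ✓
C3: sp2
C4: sp3
C5: sp3
C6: sp2
C7: sp2
C8: sp3
C9: sp3
C10: sp3
C11: sp3
C12: sp3
C2 → 1 sp carbon.

1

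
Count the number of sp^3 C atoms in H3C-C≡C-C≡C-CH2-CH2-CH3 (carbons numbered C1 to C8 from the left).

4

C1: sp3 ✓
C2: sp
C3: sp
C4: sp
C5: sp
C6: sp3 ✓
C7: sp3 ✓
C8: sp3 ✓
C1, C6, C7, C8 → 4 sp3 carbons.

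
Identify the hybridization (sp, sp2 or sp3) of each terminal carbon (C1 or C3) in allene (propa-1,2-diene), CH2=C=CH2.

sp2

Each terminal carbon (C1 or C3) is sp2: 3 σ bonds, plus one π bond, 3 electron-density regions.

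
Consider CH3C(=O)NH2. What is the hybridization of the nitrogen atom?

The nitrogen lone pair is delocalised into the carbonyl π system (amide resonance), so N is planar sp2 rather than the sp3 a naive steric count of 4 would suggest.

sp²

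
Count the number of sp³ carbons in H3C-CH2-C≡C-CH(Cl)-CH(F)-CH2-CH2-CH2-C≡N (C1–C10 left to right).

C1: sp3 ✓
C2: sp3 ✓
C3: sp
C4: sp
C5: sp3 ✓
C6: sp3 ✓
C7: sp3 ✓
C8: sp3 ✓
C9: sp3 ✓
C10: sp
C1, C2, C5, C6, C7, C8, C9 → 7 sp3 carbons.

7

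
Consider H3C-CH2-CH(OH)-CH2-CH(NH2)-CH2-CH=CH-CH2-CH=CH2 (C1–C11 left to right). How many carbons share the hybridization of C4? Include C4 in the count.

7

C4 is sp3 (only σ bonds).
C1: sp3 ✓
C2: sp3 ✓
C3: sp3 ✓
C4: sp3 ✓
C5: sp3 ✓
C6: sp3 ✓
C7: sp2
C8: sp2
C9: sp3 ✓
C10: sp2
C11: sp2
7 carbons are sp3.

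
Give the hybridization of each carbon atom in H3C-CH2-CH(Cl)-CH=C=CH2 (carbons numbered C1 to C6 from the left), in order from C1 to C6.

C1 sp3, C2 sp3, C3 sp3, C4 sp2, C5 sp, C6 sp2

C1 carries 4 σ bonds, giving a steric number of 4, so it is sp3.
C2: 4 σ bonds — 4 electron domains, sp3.
C3: 4 σ bonds — 4 electron domains, sp3.
C4 is sp2: 3 σ bonds, plus one π bond, 3 electron-density regions.
C5: 2 σ bonds, plus two π bonds; 2 regions of electron density → sp.
C6 — 3 σ bonds, plus one π bond. Steric number 3, so sp2.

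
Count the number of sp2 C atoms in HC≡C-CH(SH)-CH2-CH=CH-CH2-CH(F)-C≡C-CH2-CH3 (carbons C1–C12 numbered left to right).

2

C1: sp
C2: sp
C3: sp3
C4: sp3
C5: sp2 ✓
C6: sp2 ✓
C7: sp3
C8: sp3
C9: sp
C10: sp
C11: sp3
C12: sp3
C5, C6 → 2 sp2 carbons.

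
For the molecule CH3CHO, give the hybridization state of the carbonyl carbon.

sp²

The carbonyl carbon is sp2: 3 σ bonds, plus one π bond, 3 electron-density regions.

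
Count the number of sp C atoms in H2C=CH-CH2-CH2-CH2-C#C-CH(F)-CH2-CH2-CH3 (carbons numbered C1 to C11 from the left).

2

C1: sp2
C2: sp2
C3: sp3
C4: sp3
C5: sp3
C6: sp ✓
C7: sp ✓
C8: sp3
C9: sp3
C10: sp3
C11: sp3
C6, C7 → 2 sp carbons.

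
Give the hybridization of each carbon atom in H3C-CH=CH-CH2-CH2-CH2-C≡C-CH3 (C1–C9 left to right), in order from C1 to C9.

C1 sp3, C2 sp2, C3 sp2, C4 sp3, C5 sp3, C6 sp3, C7 sp, C8 sp, C9 sp3

C1 (4 σ bonds) has steric number 4: sp3.
C2 (3 σ bonds, plus one π bond) has steric number 3: sp2.
C3 is sp2: 3 σ bonds, plus one π bond, 3 electron-density regions.
C4 carries 4 σ bonds, giving a steric number of 4, so it is sp3.
C5 (4 σ bonds) has steric number 4: sp3.
C6 is sp3: 4 σ bonds, 4 electron-density regions.
C7 carries 2 σ bonds, plus two π bonds, giving a steric number of 2, so it is sp.
C8 is sp: 2 σ bonds, plus two π bonds, 2 electron-density regions.
C9 has 4 σ bonds: steric number 4 → sp3.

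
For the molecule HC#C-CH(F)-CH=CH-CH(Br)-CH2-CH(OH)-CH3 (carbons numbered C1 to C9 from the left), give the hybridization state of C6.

sp3

C6 (4 σ bonds) has steric number 4: sp3.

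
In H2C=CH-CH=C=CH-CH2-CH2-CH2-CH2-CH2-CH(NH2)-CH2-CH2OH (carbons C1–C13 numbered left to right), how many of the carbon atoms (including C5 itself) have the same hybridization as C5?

4

C5 is sp2 (one π bond).
C1: sp2 ✓
C2: sp2 ✓
C3: sp2 ✓
C4: sp
C5: sp2 ✓
C6: sp3
C7: sp3
C8: sp3
C9: sp3
C10: sp3
C11: sp3
C12: sp3
C13: sp3
4 carbons are sp2.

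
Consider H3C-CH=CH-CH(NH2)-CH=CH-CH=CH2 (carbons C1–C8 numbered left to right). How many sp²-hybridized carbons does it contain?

6

C1: sp3
C2: sp2 ✓
C3: sp2 ✓
C4: sp3
C5: sp2 ✓
C6: sp2 ✓
C7: sp2 ✓
C8: sp2 ✓
C2, C3, C5, C6, C7, C8 → 6 sp2 carbons.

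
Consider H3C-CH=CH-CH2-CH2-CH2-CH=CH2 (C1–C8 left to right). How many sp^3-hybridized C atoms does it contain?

4

C1: sp3 ✓
C2: sp2
C3: sp2
C4: sp3 ✓
C5: sp3 ✓
C6: sp3 ✓
C7: sp2
C8: sp2
C1, C4, C5, C6 → 4 sp3 carbons.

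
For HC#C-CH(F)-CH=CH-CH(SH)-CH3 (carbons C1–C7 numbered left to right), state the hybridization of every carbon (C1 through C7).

C1 sp, C2 sp, C3 sp3, C4 sp2, C5 sp2, C6 sp3, C7 sp3

C1 carries 2 σ bonds, plus two π bonds, giving a steric number of 2, so it is sp.
C2 (2 σ bonds, plus two π bonds) has steric number 2: sp.
C3 carries 4 σ bonds, giving a steric number of 4, so it is sp3.
C4 is sp2: 3 σ bonds, plus one π bond, 3 electron-density regions.
C5: 3 σ bonds, plus one π bond; 3 regions of electron density → sp2.
C6 carries 4 σ bonds, giving a steric number of 4, so it is sp3.
C7 (4 σ bonds) has steric number 4: sp3.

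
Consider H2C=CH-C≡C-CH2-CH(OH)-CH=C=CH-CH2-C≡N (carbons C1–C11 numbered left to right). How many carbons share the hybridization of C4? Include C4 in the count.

4

C4 is sp (two π bonds).
C1: sp2
C2: sp2
C3: sp ✓
C4: sp ✓
C5: sp3
C6: sp3
C7: sp2
C8: sp ✓
C9: sp2
C10: sp3
C11: sp ✓
4 carbons are sp.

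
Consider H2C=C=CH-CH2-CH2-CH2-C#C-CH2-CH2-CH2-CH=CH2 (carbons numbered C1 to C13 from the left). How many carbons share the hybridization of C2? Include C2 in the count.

C2 is sp (two π bonds).
C1: sp2
C2: sp ✓
C3: sp2
C4: sp3
C5: sp3
C6: sp3
C7: sp ✓
C8: sp ✓
C9: sp3
C10: sp3
C11: sp3
C12: sp2
C13: sp2
3 carbons are sp.

3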